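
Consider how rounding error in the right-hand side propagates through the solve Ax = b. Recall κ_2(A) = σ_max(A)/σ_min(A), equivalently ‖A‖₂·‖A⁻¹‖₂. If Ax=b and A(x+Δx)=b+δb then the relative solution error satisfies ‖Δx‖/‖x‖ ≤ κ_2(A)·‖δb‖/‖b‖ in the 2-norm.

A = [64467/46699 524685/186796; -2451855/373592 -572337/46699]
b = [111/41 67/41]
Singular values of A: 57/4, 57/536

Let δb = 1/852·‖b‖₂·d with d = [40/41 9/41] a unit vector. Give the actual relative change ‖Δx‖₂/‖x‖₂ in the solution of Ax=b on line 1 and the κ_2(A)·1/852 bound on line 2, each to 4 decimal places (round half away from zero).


σ_max = 57/4, σ_min = 57/536
κ_2(A) = (57/4) / (57/536) = 134.0000
worst-case relative error ≤ 134.0000 × 1/852 = 0.1573
solve Ax = b  →  x = [-24.9247 13.2136]
‖b‖ = 3.1623, ‖x‖ = 28.2106
re-solving with b+δb shifts x by Δx of norm 0.0349
relative error = 0.0012
tightness: 0.0012 against a bound of 0.1573 (unrounded ratio ≈ 0.0079)

0.0012
0.1573


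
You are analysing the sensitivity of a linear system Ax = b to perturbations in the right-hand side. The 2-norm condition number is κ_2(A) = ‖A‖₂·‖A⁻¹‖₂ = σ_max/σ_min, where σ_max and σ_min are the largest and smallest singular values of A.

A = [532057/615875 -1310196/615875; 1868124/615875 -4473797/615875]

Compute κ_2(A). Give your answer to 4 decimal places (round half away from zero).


form AᵀA = [6036755089/606883225 -579501216/24275329; -579501216/24275329 34770357049/606883225] with trace 241462202/3591025 and determinant 2825761/89775625
char-poly roots: 1681/25 and 1681/3591025
κ = σ_max/σ_min = (41/5)/(41/1895) = 379.0000

379.0000


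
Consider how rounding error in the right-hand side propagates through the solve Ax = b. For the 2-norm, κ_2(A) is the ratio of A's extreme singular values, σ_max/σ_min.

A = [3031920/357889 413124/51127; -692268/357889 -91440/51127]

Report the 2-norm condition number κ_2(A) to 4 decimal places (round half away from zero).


M = AᵀA = [5753583504/76195441 782784000/10885063; 782784000/10885063 106503696/1555009]. tr(M)=13046688/90601, det(M)=20736/90601
eigenvalues of AᵀA: λ = (tr ± √(tr²−4·det))/2 = 144, 144/90601
σ_max=√144=12, σ_min=√(144/90601)=(12/301) → κ = 301.0000

301.0000


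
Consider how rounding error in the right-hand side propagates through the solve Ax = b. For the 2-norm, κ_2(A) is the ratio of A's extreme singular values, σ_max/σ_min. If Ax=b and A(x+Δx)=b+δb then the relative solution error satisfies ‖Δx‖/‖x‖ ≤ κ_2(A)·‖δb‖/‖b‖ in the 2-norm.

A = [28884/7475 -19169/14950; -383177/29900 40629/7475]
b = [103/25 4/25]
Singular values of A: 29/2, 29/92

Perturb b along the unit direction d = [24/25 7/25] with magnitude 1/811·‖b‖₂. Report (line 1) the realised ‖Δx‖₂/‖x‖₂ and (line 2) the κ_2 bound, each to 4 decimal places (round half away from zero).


0.0013
0.0567

σ_max = 29/2, σ_min = 29/92
condition number: (29/2) ÷ (29/92) = 46.0000
bound on ‖Δx‖/‖x‖: κ·ε = 46.0000·1/811 = 0.0567
solve Ax = b  →  x = [4.9443 11.6870]
‖b‖ = 4.1231, ‖x‖ = 12.6898
with δb = [0.0049 0.0014], A·Δx = δb → ‖Δx‖ = 0.0161
dividing the unrounded norms, ‖Δx‖/‖x‖ = 0.0013
so the bound overstates the realised error by a factor of ≈ 44.6272 (computed from the unrounded values)


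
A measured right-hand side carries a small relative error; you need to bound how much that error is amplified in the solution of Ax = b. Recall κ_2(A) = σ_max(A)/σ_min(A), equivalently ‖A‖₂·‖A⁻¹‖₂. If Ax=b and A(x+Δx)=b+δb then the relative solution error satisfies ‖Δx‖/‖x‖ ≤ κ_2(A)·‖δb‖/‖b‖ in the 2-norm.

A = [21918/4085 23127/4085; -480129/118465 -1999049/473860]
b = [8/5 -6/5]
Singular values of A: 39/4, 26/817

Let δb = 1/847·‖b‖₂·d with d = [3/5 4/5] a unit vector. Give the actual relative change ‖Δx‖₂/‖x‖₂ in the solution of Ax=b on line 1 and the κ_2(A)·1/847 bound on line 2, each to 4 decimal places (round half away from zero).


largest singular value 39/4, smallest 26/817
condition number: (39/4) ÷ (26/817) = 306.3750
bound on ‖Δx‖/‖x‖: κ·ε = 306.3750·1/847 = 0.3617
solve Ax = b  →  x = [0.1415 0.1485]
2-norm of b is 2.0000; of x, 0.2051
with δb = [0.0014 0.0019], A·Δx = δb → ‖Δx‖ = 0.0742
dividing the unrounded norms, ‖Δx‖/‖x‖ = 0.3617
tightness: 0.3617 against a bound of 0.3617; the bound is attained (ratio 1)

0.3617
0.3617


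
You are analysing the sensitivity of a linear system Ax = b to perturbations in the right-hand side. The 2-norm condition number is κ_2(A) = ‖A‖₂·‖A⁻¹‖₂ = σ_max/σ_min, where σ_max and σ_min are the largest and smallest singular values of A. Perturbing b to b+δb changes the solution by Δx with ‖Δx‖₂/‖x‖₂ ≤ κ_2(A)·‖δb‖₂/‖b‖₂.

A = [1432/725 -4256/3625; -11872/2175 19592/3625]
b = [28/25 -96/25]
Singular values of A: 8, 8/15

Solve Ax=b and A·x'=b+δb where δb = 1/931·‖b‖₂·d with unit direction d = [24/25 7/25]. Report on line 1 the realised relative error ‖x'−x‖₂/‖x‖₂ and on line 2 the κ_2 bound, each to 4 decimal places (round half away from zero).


σ_max = 8, σ_min = 8/15
κ = σ_max/σ_min = 8/(8/15) = 15.0000
perturbation bound = 15.0000·1/931 = 0.0161
solve Ax = b  →  x = [0.3621 -0.3448]
‖b‖₂ = 4.0000 and ‖x‖₂ = 0.5000
Δx = A⁻¹·δb where δb = 1/931·4.0000·d; ‖Δx‖ = 0.0081
relative error = 0.0161
realised/bound = 1 exactly: the bound is attained for this b and d

0.0161
0.0161


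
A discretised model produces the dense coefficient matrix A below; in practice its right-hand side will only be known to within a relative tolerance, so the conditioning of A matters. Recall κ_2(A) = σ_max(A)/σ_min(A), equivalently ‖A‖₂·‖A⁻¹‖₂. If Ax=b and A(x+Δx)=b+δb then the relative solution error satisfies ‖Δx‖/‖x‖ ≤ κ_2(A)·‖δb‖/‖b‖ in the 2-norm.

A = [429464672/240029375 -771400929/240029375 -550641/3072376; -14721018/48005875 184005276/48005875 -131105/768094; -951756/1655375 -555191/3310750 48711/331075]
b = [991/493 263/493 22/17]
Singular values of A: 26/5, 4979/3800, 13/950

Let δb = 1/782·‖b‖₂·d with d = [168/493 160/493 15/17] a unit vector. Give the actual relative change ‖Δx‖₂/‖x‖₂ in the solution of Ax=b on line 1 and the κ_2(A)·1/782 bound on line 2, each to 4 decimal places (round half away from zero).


0.0016
0.4859

from the listed singular values, σ₁ = 26/5, σ_n = 13/950
condition number: (26/5) ÷ (13/950) = 380.0000
bound on ‖Δx‖/‖x‖: κ·ε = 380.0000·1/782 = 0.4859
solve Ax = b  →  x = [31.5679 9.0070 142.4216]
‖b‖₂ = 2.4495 and ‖x‖₂ = 146.1560
re-solving with b+δb shifts x by Δx of norm 0.2289
dividing the unrounded norms, ‖Δx‖/‖x‖ = 0.0016
tightness: 0.0016 against a bound of 0.4859 (unrounded ratio ≈ 0.0032)


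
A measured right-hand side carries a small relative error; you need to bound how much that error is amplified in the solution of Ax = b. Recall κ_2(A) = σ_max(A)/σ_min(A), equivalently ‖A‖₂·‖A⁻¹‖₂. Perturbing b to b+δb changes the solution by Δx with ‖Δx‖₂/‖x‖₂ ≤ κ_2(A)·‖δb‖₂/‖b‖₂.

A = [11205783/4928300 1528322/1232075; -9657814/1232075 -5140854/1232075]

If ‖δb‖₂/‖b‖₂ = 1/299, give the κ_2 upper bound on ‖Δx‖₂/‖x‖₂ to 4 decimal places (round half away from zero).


form AᵀA = [152277036497/2285942672 10151703135/285742834; 10151703135/285742834 2707213928/142871417] with trace 11505438785/134467216 and determinant 1874161/33616804
λ_max, λ_min = (11505438785/134467216 ± √132371089423990183809/18081432178790656)/2 = 1369/16, 5476/8404201
κ_2(A) = √(λ_max/λ_min) = √((1369/16) / (5476/8404201)) = 362.3750
worst-case relative error ≤ 362.3750 × 1/299 = 1.2120

1.2120


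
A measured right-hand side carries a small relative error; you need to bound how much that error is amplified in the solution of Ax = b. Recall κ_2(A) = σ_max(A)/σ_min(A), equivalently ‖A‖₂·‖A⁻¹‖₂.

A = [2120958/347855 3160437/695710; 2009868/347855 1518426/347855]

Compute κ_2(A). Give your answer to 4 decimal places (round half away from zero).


299.8750

AᵀA = [10152238068/143880025 7614046251/143880025; 7614046251/143880025 22842844353/575520100]; tr = 2538071865/23020804, det = 777924/5755201
eigenvalues of AᵀA: λ = (tr ± √(tr²−4·det))/2 = 441/4, 7056/5755201
σ_max=√(441/4)=(21/2), σ_min=√(7056/5755201)=(84/2399) → κ = 299.8750


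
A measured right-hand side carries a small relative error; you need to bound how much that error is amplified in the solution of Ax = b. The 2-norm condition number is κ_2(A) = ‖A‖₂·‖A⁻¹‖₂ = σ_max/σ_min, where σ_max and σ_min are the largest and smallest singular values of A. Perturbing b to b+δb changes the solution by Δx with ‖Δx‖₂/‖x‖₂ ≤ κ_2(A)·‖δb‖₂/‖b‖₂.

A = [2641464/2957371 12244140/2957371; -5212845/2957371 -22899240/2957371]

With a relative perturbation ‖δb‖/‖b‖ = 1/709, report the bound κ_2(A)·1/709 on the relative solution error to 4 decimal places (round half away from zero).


0.2992

AᵀA = [2882191329/738125009 12803835240/738125009; 12803835240/738125009 56907262800/738125009]; tr = 1458279369/18003049, det = 2624400/18003049
eigenvalues of AᵀA: λ = (tr ± √(tr²−4·det))/2 = 81, 32400/18003049
σ_max=√81=9, σ_min=√(32400/18003049)=(180/4243) → κ = 212.1500
perturbation bound = 212.1500·1/709 = 0.2992


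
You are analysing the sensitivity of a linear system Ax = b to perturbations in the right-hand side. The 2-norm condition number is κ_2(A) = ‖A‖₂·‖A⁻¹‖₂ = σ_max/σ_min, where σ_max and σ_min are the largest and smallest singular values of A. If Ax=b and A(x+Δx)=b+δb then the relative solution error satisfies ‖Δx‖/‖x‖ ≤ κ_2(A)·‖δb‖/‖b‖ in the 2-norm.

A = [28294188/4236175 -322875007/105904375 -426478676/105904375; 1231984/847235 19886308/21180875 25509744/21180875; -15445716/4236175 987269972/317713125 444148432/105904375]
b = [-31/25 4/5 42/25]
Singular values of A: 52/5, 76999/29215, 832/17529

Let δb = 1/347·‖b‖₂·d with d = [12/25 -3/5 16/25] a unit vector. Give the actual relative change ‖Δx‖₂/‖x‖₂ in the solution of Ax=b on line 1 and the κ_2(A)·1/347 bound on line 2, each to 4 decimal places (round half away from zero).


0.3192
0.6314

σ_max = 52/5, σ_min = 832/17529
condition number: (52/5) ÷ (832/17529) = 219.1125
worst-case relative error ≤ 219.1125 × 1/347 = 0.6314
solve Ax = b  →  x = [0.1224 0.2444 0.3259]
‖b‖₂ = 2.2361 and ‖x‖₂ = 0.4254
re-solving with b+δb shifts x by Δx of norm 0.1358
realised ‖Δx‖/‖x‖ = 0.3192
tightness: 0.3192 against a bound of 0.6314 (unrounded ratio ≈ 0.5055)


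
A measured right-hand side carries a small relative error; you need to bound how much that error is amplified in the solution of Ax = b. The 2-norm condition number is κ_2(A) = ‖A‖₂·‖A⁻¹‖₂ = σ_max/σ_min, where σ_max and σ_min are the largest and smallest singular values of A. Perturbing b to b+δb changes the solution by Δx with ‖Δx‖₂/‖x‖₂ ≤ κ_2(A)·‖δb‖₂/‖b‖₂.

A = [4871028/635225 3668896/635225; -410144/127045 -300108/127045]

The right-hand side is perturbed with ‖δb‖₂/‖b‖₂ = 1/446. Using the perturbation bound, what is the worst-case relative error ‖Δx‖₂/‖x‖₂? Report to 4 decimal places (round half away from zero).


AᵀA = [27932366295184/403510800625 20948482533888/403510800625; 20948482533888/403510800625 15712418150416/403510800625]; tr = 1745791377824/16140432025, det = 182790400/645617281
char-poly roots: 2704/25 and 1690000/645617281
κ_2(A) = √(λ_max/λ_min) = √((2704/25) / (1690000/645617281)) = 203.2720
κ_2(A)·‖δb‖/‖b‖ = 0.4558

0.4558


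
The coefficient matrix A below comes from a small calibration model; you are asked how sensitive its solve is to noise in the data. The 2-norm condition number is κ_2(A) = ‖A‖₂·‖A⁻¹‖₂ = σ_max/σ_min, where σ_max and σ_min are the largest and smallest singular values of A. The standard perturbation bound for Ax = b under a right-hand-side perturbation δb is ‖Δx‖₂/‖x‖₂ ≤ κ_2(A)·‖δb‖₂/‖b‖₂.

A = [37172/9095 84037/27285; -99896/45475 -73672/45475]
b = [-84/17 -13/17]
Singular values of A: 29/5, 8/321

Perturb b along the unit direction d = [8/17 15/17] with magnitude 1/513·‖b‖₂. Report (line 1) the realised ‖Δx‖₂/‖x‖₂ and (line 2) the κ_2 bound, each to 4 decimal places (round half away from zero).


σ_max = 29/5, σ_min = 8/321
condition number: (29/5) ÷ (8/321) = 232.7250
κ_2(A)·‖δb‖/‖b‖ = 0.4537
solve Ax = b  →  x = [71.6733 -96.7138]
2-norm of b is 5.0000; of x, 120.3770
with δb = [0.0046 0.0086], A·Δx = δb → ‖Δx‖ = 0.3911
dividing the unrounded norms, ‖Δx‖/‖x‖ = 0.0032
so the bound overstates the realised error by a factor of ≈ 139.6373 (computed from the unrounded values)

0.0032
0.4537


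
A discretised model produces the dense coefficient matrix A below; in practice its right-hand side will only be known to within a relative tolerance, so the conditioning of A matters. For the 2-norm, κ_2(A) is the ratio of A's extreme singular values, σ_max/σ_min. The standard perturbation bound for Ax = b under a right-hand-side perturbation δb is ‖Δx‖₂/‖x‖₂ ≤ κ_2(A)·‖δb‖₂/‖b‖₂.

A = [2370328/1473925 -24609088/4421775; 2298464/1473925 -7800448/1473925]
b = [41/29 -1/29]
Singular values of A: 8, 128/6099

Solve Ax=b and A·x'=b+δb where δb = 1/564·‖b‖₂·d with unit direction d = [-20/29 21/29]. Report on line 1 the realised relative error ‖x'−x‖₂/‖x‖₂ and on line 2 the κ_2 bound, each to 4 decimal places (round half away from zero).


0.0025
0.6759

from the listed singular values, σ₁ = 8, σ_n = 128/6099
condition number: 8 ÷ (128/6099) = 381.1875
perturbation bound = 381.1875·1/564 = 0.6759
solve Ax = b  →  x = [-45.7075 -13.4616]
‖b‖ = 1.4142, ‖x‖ = 47.6486
with δb = [-0.0017 0.0018], A·Δx = δb → ‖Δx‖ = 0.1195
dividing the unrounded norms, ‖Δx‖/‖x‖ = 0.0025
tightness: 0.0025 against a bound of 0.6759 (unrounded ratio ≈ 0.0037)


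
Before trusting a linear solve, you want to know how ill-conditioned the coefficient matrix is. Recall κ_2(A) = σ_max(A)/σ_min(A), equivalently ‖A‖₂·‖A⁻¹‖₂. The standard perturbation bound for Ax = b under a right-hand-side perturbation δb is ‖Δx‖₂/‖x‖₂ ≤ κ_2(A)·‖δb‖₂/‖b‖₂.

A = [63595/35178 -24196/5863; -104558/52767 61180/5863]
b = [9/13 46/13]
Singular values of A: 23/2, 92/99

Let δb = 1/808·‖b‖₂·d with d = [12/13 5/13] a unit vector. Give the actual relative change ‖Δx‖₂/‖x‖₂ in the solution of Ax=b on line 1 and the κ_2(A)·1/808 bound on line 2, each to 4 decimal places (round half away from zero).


0.0022
0.0153

largest singular value 23/2, smallest 92/99
κ = σ_max/σ_min = (23/2)/(92/99) = 12.3750
bound on ‖Δx‖/‖x‖: κ·ε = 12.3750·1/808 = 0.0153
solve Ax = b  →  x = [2.0424 0.7269]
2-norm of b is 3.6056; of x, 2.1679
re-solving with b+δb shifts x by Δx of norm 0.0048
relative error = 0.0022
realised/bound (from unrounded values) ≈ 0.1446


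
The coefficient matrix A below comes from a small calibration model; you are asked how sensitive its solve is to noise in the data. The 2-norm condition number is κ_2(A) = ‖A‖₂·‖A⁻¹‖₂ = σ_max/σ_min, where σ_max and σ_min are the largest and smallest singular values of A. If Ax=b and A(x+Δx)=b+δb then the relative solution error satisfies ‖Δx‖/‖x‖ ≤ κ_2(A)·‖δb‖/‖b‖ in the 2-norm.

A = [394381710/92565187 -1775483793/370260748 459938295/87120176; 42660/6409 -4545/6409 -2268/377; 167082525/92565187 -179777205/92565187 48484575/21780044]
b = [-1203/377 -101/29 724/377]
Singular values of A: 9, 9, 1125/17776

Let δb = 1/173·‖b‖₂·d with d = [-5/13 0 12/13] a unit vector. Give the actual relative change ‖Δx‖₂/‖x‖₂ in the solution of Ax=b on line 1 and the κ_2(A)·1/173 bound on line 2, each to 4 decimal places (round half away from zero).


0.0098
0.8220

σ_max = 9, σ_min = 1125/17776
κ = σ_max/σ_min = 9/(1125/17776) = 142.2080
perturbation bound = 142.2080·1/173 = 0.8220
solve Ax = b  →  x = [20.1789 38.7799 18.3344]
‖b‖₂ = 5.0990 and ‖x‖₂ = 47.4049
δb = ε·‖b‖·d = [-0.0113 0.0000 0.0272]; solving A·Δx = δb gives ‖Δx‖ = 0.4657
dividing the unrounded norms, ‖Δx‖/‖x‖ = 0.0098
so the bound overstates the realised error by a factor of ≈ 83.6718 (computed from the unrounded values)


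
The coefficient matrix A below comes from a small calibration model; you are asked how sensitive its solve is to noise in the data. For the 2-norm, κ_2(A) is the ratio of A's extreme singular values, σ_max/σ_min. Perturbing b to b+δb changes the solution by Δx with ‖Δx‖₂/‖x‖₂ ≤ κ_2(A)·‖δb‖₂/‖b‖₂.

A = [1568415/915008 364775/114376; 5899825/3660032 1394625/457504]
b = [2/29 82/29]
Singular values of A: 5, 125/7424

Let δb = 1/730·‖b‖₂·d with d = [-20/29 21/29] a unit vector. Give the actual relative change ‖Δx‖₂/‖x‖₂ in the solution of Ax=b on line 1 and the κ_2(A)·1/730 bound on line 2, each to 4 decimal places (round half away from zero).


0.0019
0.4068

largest singular value 5, smallest 125/7424
κ = σ_max/σ_min = 5/(125/7424) = 296.9600
κ_2(A)·‖δb‖/‖b‖ = 0.4068
solve Ax = b  →  x = [-104.6212 56.2513]
‖b‖ = 2.8284, ‖x‖ = 118.7847
Δx = A⁻¹·δb where δb = 1/730·2.8284·d; ‖Δx‖ = 0.2301
relative error = 0.0019
tightness: 0.0019 against a bound of 0.4068 (unrounded ratio ≈ 0.0048)


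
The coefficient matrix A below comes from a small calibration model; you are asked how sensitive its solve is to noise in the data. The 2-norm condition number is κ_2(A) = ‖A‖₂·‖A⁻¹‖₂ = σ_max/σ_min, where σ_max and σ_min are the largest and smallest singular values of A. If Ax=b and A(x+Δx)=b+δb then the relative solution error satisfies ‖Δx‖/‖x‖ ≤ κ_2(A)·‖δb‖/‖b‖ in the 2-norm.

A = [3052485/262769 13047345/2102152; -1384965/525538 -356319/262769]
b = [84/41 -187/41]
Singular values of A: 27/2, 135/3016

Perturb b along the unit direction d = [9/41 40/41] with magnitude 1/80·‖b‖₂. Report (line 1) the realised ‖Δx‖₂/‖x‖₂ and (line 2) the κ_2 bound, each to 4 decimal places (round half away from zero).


0.0156
3.7700

σ_max = 27/2, σ_min = 135/3016
condition number: (27/2) ÷ (135/3016) = 301.6000
κ_2(A)·‖δb‖/‖b‖ = 3.7700
solve Ax = b  →  x = [42.2492 -78.7451]
‖b‖₂ = 5.0000 and ‖x‖₂ = 89.3632
re-solving with b+δb shifts x by Δx of norm 1.3963
relative error = 0.0156
tightness: 0.0156 against a bound of 3.7700 (unrounded ratio ≈ 0.0041)


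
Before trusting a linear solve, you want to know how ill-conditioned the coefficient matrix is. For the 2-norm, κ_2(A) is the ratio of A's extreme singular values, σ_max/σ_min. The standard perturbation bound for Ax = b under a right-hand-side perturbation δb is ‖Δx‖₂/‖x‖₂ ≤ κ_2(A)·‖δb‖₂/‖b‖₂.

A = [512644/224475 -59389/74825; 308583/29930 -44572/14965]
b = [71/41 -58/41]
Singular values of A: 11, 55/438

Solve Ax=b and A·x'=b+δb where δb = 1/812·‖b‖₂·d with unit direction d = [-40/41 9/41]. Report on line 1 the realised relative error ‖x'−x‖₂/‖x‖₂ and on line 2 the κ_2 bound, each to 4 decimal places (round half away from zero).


σ_max = 11, σ_min = 55/438
κ_2(A) = 11 / (55/438) = 87.6000
κ_2(A)·‖δb‖/‖b‖ = 0.1079
solve Ax = b  →  x = [-4.5469 -15.2647]
‖b‖₂ = 2.2361 and ‖x‖₂ = 15.9275
with δb = [-0.0027 0.0006], A·Δx = δb → ‖Δx‖ = 0.0219
relative error = 0.0014
realised/bound (from unrounded values) ≈ 0.0128

0.0014
0.1079


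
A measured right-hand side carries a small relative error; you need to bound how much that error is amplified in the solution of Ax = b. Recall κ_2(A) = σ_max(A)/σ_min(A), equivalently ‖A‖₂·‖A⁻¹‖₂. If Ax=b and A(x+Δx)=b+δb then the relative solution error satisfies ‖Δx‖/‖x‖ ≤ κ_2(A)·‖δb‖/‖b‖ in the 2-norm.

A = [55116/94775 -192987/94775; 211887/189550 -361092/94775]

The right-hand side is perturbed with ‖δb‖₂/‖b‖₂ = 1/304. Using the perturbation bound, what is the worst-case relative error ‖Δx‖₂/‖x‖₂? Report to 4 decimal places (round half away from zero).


form AᵀA = [197395137/124322500 -169176546/31080625; -169176546/31080625 580039497/31080625] with trace 4028085/198916 and determinant 729/198916
eigenvalues of AᵀA: λ = (tr ± √(tr²−4·det))/2 = 81/4, 9/49729
σ_max=√(81/4)=(9/2), σ_min=√(9/49729)=(3/223) → κ = 334.5000
perturbation bound = 334.5000·1/304 = 1.1003

1.1003


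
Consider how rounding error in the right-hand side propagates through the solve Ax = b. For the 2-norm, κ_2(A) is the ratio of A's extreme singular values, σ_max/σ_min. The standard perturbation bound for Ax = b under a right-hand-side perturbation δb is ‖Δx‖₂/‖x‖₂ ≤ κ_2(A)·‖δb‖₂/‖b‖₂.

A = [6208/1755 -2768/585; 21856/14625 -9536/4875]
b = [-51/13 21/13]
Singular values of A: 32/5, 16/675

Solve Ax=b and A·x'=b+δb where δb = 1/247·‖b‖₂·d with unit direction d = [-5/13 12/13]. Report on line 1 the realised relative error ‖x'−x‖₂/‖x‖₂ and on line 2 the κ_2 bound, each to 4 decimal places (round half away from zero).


0.0057
1.0931

from the listed singular values, σ₁ = 32/5, σ_n = 16/675
condition number: (32/5) ÷ (16/675) = 270.0000
perturbation bound = 270.0000·1/247 = 1.0931
solve Ax = b  →  x = [100.9688 76.3125]
2-norm of b is 4.2426; of x, 126.5634
re-solving with b+δb shifts x by Δx of norm 0.7246
realised ‖Δx‖/‖x‖ = 0.0057
so the bound overstates the realised error by a factor of ≈ 190.9201 (computed from the unrounded values)


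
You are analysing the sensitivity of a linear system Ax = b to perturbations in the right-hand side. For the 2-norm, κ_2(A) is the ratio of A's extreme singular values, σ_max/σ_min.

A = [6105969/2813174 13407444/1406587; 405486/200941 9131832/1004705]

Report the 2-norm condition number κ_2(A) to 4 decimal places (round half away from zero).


369.6875

AᵀA = [82650369897/9410164036 459099007218/11762705045; 459099007218/11762705045 10202278589136/58813525225]; tr = 25505873649/139948900, det = 8503056/34987225
eigenvalues of AᵀA: λ = (tr ± √(tr²−4·det))/2 = 729/4, 46656/34987225
κ = σ_max/σ_min = (27/2)/(216/5915) = 369.6875


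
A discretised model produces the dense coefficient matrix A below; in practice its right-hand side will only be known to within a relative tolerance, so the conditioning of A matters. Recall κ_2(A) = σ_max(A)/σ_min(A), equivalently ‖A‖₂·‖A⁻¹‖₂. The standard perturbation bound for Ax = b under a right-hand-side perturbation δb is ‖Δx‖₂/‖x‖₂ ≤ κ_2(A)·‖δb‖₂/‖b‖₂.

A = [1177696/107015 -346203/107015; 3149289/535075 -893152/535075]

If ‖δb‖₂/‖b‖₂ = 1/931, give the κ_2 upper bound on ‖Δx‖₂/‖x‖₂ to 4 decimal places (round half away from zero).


form AᵀA = [154298331889/990675625 -45002909952/990675625; -45002909952/990675625 13128489361/990675625] with trace 267882914/1585081 and determinant 714025/1585081
solving λ² − 267882914/1585081·λ + 714025/1585081 = 0 gives λ = 169, 4225/1585081
σ_max=√169=13, σ_min=√(4225/1585081)=(65/1259) → κ = 251.8000
perturbation bound = 251.8000·1/931 = 0.2705

0.2705


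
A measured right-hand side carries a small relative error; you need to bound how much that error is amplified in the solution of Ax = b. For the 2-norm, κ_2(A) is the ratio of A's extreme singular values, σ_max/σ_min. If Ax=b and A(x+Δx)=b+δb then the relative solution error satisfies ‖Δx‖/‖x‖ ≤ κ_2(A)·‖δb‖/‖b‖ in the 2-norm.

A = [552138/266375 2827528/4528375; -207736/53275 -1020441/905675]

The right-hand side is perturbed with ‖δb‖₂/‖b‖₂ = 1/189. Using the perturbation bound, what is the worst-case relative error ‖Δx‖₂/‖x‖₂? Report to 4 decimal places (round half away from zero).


form AᵀA = [1383712513444/70955640625 403573173192/70955640625; 403573173192/70955640625 117741904681/70955640625] with trace 2402327069/113529025 and determinant 1119364/113529025
eigenvalues of AᵀA: λ = (tr ± √(tr²−4·det))/2 = 529/25, 2116/4541161
so κ_2 = √((529/25) / (2116/4541161)) = 213.1000
worst-case relative error ≤ 213.1000 × 1/189 = 1.1275

1.1275


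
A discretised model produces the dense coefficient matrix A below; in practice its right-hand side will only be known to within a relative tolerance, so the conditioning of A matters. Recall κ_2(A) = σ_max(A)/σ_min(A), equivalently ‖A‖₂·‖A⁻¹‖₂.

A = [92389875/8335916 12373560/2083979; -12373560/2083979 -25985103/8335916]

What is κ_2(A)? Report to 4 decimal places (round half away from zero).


M = AᵀA = [38012348774025/240441161104 1267058730780/15027572569; 1267058730780/15027572569 10812821353281/240441161104]. tr(M)=84472612677/415988168, det(M)=6597500625/13311621376
solving λ² − 84472612677/415988168·λ + 6597500625/13311621376 = 0 gives λ = 3249/16, 2030625/831976336
so κ_2 = √((3249/16) / (2030625/831976336)) = 288.4400

288.4400


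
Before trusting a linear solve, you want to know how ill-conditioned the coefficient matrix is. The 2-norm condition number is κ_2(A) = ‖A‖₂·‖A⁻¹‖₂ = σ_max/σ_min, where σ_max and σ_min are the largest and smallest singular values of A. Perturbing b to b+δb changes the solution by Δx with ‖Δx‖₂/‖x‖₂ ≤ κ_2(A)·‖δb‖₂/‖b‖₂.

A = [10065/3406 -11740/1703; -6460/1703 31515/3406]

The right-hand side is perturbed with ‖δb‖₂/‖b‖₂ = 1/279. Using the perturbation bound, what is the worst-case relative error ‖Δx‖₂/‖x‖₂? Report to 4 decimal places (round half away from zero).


0.4695

form AᵀA = [20633125/892372 -12375000/223093; -12375000/223093 118808125/892372] with trace 5363125/34322 and determinant 390625/274576
solving λ² − 5363125/34322·λ + 390625/274576 = 0 gives λ = 625/4, 625/68644
so κ_2 = √((625/4) / (625/68644)) = 131.0000
bound on ‖Δx‖/‖x‖: κ·ε = 131.0000·1/279 = 0.4695


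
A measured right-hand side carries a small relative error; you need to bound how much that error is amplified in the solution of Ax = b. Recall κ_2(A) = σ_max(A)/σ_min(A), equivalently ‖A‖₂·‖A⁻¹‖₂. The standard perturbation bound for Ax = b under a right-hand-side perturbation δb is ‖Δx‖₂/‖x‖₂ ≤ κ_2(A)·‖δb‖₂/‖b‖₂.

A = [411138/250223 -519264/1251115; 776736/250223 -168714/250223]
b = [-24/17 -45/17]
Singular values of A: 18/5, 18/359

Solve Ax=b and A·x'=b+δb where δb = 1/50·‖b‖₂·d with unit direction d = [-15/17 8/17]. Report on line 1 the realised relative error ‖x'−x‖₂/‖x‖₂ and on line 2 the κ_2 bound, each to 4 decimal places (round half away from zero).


1.4360
1.4360

σ_max = 18/5, σ_min = 18/359
κ_2(A) = (18/5) / (18/359) = 71.8000
bound on ‖Δx‖/‖x‖: κ·ε = 71.8000·1/50 = 1.4360
solve Ax = b  →  x = [-0.8130 0.1829]
‖b‖₂ = 3.0000 and ‖x‖₂ = 0.8333
δb = ε·‖b‖·d = [-0.0529 0.0282]; solving A·Δx = δb gives ‖Δx‖ = 1.1967
dividing the unrounded norms, ‖Δx‖/‖x‖ = 1.4360
so the bound is sharp here: realised error equals the bound


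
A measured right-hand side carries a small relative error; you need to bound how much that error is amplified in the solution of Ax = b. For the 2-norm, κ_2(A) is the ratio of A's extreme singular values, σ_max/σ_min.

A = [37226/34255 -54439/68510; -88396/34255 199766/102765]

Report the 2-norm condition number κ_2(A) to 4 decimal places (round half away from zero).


197.6250

AᵀA = [54435668/6943225 -122475353/20829675; -122475353/20829675 1102356577/249956100]; tr = 122481625/9998244, det = 9604/2499561
λ_max, λ_min = (122481625/9998244 ± √15000212092474609/99964883083536)/2 = 49/4, 784/2499561
σ_max=√(49/4)=(7/2), σ_min=√(784/2499561)=(28/1581) → κ = 197.6250


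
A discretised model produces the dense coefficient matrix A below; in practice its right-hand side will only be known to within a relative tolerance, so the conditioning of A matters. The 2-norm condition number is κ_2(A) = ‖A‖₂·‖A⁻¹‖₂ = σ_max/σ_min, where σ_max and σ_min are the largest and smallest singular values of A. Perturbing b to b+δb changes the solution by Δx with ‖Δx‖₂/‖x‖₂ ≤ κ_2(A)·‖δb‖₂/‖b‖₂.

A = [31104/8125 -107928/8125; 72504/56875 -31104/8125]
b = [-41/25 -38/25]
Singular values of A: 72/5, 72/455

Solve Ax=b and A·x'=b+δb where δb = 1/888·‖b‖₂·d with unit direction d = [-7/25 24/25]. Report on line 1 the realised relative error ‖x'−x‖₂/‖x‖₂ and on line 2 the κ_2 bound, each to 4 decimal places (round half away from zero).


0.0025
0.1025

σ_max = 72/5, σ_min = 72/455
κ = σ_max/σ_min = (72/5)/(72/455) = 91.0000
perturbation bound = 91.0000·1/888 = 0.1025
solve Ax = b  →  x = [-6.1056 -1.6361]
2-norm of b is 2.2361; of x, 6.3210
Δx = A⁻¹·δb where δb = 1/888·2.2361·d; ‖Δx‖ = 0.0159
relative error = 0.0025
so the bound overstates the realised error by a factor of ≈ 40.7063 (computed from the unrounded values)


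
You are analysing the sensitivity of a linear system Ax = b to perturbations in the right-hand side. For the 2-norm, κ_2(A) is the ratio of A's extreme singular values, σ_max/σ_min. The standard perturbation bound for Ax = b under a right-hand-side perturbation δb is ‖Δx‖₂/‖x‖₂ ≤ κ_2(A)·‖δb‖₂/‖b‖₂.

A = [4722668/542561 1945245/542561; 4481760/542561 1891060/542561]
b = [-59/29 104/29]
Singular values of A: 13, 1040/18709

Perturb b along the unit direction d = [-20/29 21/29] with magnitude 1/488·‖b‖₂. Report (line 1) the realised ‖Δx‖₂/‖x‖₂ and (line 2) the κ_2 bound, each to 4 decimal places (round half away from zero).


0.0021
0.4792

from the listed singular values, σ₁ = 13, σ_n = 1040/18709
κ_2(A) = 13 / (1040/18709) = 233.8625
κ_2(A)·‖δb‖/‖b‖ = 0.4792
solve Ax = b  →  x = [-27.6050 66.4521]
2-norm of b is 4.1231; of x, 71.9577
δb = ε·‖b‖·d = [-0.0058 0.0061]; solving A·Δx = δb gives ‖Δx‖ = 0.1520
realised ‖Δx‖/‖x‖ = 0.0021
so the bound overstates the realised error by a factor of ≈ 226.8801 (computed from the unrounded values)


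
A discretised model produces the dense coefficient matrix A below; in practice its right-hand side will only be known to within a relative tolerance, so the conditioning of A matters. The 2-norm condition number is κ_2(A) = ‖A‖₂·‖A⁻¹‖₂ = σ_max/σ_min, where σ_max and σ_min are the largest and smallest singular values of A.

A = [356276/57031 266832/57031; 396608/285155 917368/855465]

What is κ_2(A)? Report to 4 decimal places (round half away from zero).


form AᵀA = [1981328144/48372025 4457925824/145116075; 4457925824/145116075 10030583104/435348225] with trace 1114501456/17413929 and determinant 640000/17413929
solving λ² − 1114501456/17413929·λ + 640000/17413929 = 0 gives λ = 64, 10000/17413929
so κ_2 = √(64 / (10000/17413929)) = 333.8400

333.8400


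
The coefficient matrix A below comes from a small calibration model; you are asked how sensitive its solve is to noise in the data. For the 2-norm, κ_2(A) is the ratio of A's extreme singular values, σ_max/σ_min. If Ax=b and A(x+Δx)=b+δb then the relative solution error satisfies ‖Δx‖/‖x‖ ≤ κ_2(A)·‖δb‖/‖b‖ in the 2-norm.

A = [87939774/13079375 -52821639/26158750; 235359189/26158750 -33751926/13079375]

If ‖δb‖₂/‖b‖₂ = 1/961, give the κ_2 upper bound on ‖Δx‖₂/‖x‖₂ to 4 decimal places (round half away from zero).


0.1742

form AᵀA = [3453102530056881/27371208062500 -251778978530352/6842802015625; -251778978530352/6842802015625 293875823259369/27371208062500] with trace 2997582682653/21896966450 and determinant 4684718025/7007029264
solving λ² − 2997582682653/21896966450·λ + 4684718025/7007029264 = 0 gives λ = 13689/100, 8555625/1751757316
so κ_2 = √((13689/100) / (8555625/1751757316)) = 167.4160
bound on ‖Δx‖/‖x‖: κ·ε = 167.4160·1/961 = 0.1742


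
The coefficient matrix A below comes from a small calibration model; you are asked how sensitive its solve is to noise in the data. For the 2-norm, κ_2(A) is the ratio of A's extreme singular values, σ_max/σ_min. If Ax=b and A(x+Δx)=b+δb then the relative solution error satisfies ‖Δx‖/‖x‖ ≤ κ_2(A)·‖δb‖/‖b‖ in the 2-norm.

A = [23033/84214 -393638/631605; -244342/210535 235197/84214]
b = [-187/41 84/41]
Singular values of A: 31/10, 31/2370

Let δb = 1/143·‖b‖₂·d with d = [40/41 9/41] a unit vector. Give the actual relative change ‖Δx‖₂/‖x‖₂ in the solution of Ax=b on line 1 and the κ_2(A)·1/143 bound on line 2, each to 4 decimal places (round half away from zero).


0.0087
1.6573

from the listed singular values, σ₁ = 31/10, σ_n = 31/2370
condition number: (31/10) ÷ (31/2370) = 237.0000
perturbation bound = 237.0000·1/143 = 1.6573
solve Ax = b  →  x = [-282.6551 -116.7246]
‖b‖ = 5.0000, ‖x‖ = 305.8080
with δb = [0.0341 0.0077], A·Δx = δb → ‖Δx‖ = 2.6731
relative error = 0.0087
so the bound overstates the realised error by a factor of ≈ 189.6009 (computed from the unrounded values)


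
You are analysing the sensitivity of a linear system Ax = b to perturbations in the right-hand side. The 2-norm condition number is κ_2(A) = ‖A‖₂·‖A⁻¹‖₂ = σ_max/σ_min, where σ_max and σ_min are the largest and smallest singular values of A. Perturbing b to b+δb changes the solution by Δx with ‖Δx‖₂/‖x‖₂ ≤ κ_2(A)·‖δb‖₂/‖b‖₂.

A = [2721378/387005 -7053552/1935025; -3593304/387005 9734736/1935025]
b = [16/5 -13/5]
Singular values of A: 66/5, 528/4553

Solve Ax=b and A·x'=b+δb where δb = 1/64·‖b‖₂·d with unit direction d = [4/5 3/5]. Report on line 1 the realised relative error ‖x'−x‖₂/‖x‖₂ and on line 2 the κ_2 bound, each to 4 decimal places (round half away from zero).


from the listed singular values, σ₁ = 66/5, σ_n = 528/4553
condition number: (66/5) ÷ (528/4553) = 113.8250
bound on ‖Δx‖/‖x‖: κ·ε = 113.8250·1/64 = 1.7785
solve Ax = b  →  x = [4.3253 7.4660]
‖b‖ = 4.1231, ‖x‖ = 8.6284
with δb = [0.0515 0.0387], A·Δx = δb → ‖Δx‖ = 0.5555
realised ‖Δx‖/‖x‖ = 0.0644
tightness: 0.0644 against a bound of 1.7785 (unrounded ratio ≈ 0.0362)

0.0644
1.7785


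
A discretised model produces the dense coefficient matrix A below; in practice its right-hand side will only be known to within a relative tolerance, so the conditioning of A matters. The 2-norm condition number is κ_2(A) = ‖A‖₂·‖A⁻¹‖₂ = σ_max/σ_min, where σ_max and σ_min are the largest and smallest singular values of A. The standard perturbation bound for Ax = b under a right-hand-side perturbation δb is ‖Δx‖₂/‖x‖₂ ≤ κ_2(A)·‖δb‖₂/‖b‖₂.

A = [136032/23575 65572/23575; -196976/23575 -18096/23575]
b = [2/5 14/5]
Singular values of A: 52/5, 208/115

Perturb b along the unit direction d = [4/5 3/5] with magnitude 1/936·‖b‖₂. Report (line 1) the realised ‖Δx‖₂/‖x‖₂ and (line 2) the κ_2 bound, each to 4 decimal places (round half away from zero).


0.0015
0.0061

from the listed singular values, σ₁ = 52/5, σ_n = 208/115
condition number: (52/5) ÷ (208/115) = 5.7500
worst-case relative error ≤ 5.7500 × 1/936 = 0.0061
solve Ax = b  →  x = [-0.4303 1.0366]
‖b‖ = 2.8284, ‖x‖ = 1.1224
re-solving with b+δb shifts x by Δx of norm 0.0017
realised ‖Δx‖/‖x‖ = 0.0015
realised/bound (from unrounded values) ≈ 0.2423


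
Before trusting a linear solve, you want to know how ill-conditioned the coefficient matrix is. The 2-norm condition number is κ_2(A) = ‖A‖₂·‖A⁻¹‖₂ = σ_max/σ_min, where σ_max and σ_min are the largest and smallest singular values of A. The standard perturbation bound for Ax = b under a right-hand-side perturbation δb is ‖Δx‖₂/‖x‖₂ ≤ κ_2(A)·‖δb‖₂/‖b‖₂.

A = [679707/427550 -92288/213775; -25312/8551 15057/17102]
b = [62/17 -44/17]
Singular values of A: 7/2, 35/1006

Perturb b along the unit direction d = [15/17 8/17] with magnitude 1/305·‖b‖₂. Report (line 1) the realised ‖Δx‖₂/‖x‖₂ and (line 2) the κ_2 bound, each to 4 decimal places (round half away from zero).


0.0073
0.3298

from the listed singular values, σ₁ = 7/2, σ_n = 35/1006
κ_2(A) = (7/2) / (35/1006) = 100.6000
worst-case relative error ≤ 100.6000 × 1/305 = 0.3298
solve Ax = b  →  x = [17.1931 54.8663]
‖b‖₂ = 4.4721 and ‖x‖₂ = 57.4971
Δx = A⁻¹·δb where δb = 1/305·4.4721·d; ‖Δx‖ = 0.4214
relative error = 0.0073
so the bound overstates the realised error by a factor of ≈ 44.9986 (computed from the unrounded values)


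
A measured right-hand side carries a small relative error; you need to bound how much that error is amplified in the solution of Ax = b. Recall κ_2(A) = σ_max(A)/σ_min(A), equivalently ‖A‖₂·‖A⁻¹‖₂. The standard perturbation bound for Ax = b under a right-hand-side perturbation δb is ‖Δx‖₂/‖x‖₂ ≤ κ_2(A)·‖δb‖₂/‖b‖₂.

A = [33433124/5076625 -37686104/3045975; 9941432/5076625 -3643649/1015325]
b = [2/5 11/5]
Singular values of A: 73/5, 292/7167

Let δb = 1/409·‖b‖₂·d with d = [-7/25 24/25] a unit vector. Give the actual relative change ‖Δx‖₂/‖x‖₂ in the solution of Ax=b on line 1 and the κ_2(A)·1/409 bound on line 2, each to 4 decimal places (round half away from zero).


0.0027
0.8762

σ_max = 73/5, σ_min = 292/7167
condition number: (73/5) ÷ (292/7167) = 358.3500
perturbation bound = 358.3500·1/409 = 0.8762
solve Ax = b  →  x = [43.3461 23.0403]
‖b‖ = 2.2361, ‖x‖ = 49.0891
Δx = A⁻¹·δb where δb = 1/409·2.2361·d; ‖Δx‖ = 0.1342
dividing the unrounded norms, ‖Δx‖/‖x‖ = 0.0027
tightness: 0.0027 against a bound of 0.8762 (unrounded ratio ≈ 0.0031)


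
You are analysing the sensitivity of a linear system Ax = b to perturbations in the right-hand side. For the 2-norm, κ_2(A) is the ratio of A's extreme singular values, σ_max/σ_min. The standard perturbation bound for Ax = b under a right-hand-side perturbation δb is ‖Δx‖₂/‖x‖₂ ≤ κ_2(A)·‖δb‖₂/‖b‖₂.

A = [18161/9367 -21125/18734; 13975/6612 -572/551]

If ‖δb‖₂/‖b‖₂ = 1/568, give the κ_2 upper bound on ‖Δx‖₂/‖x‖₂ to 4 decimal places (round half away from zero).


AᵀA = [123586489/15023376 -2742025/625974; -2742025/625974 980369/417316]; tr = 549757/51984, det = 28561/207936
eigenvalues of AᵀA: λ = (tr ± √(tr²−4·det))/2 = 169/16, 169/12996
κ = σ_max/σ_min = (13/4)/(13/114) = 28.5000
κ_2(A)·‖δb‖/‖b‖ = 0.0502

0.0502


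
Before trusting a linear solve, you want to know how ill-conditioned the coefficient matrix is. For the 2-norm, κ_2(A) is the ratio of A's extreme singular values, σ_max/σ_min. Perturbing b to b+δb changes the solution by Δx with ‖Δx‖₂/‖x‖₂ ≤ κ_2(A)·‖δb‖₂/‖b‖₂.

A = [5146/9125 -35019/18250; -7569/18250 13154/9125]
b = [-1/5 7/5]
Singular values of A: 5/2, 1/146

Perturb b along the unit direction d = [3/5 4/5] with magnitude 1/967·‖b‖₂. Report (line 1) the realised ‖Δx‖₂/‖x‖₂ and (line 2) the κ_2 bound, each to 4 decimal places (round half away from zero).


0.0015
0.3775

largest singular value 5/2, smallest 1/146
κ = σ_max/σ_min = (5/2)/(1/146) = 365.0000
perturbation bound = 365.0000·1/967 = 0.3775
solve Ax = b  →  x = [140.0480 41.2640]
2-norm of b is 1.4142; of x, 146.0005
re-solving with b+δb shifts x by Δx of norm 0.2135
realised ‖Δx‖/‖x‖ = 0.0015
realised/bound (from unrounded values) ≈ 0.0039
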